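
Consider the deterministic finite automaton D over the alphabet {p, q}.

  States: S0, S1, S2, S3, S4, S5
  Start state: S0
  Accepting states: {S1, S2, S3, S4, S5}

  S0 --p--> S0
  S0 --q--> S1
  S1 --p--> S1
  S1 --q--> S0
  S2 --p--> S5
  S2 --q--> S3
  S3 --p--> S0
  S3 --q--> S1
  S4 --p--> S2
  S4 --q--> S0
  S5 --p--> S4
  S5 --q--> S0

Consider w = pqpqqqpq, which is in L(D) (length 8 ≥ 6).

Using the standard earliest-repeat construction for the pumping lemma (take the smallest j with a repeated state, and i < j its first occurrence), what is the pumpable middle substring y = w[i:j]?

p

Run of D on w = p q p q q q p q:
  step 0: S0  (start)
  step 1: S0  (read p: S0→S0)   ← first repeat (S0 seen earlier)
  step 2: S1  (read q: S0→S1)
  step 3: S1  (read p: S1→S1)
  step 4: S0  (read q: S1→S0)
  step 5: S1  (read q: S0→S1)
  step 6: S0  (read q: S1→S0)
  step 7: S0  (read p: S0→S0)
  step 8: S1  (read q: S0→S1)

So i = 0, j = 1, giving x = w[0:0] = ε, y = w[0:1] = p, z = w[1:8] = qpqqqpq.
Check: |xy| = 1 ≤ 6 and |y| = 1 ≥ 1. Reading y takes D from S0 back to S0, so every xyⁱz is accepted.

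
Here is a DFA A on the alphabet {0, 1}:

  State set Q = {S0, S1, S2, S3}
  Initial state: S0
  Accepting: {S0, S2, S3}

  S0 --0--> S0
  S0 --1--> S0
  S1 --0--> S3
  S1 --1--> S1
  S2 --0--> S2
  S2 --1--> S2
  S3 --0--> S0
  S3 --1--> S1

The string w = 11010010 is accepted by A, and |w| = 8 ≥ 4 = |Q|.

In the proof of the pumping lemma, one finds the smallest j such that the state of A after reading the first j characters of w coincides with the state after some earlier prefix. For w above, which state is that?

Run of A on w = 1 1 0 1 0 0 1 0:
  step 0: S0  (start)
  step 1: S0  (read 1: S0→S0)   ← first repeat (S0 seen earlier)
  step 2: S0  (read 1: S0→S0)
  step 3: S0  (read 0: S0→S0)
  step 4: S0  (read 1: S0→S0)
  step 5: S0  (read 0: S0→S0)
  step 6: S0  (read 0: S0→S0)
  step 7: S0  (read 1: S0→S0)
  step 8: S0  (read 0: S0→S0)

The earliest repeat is at step j = 1: A is in S0, which it already visited at step i = 0.

S0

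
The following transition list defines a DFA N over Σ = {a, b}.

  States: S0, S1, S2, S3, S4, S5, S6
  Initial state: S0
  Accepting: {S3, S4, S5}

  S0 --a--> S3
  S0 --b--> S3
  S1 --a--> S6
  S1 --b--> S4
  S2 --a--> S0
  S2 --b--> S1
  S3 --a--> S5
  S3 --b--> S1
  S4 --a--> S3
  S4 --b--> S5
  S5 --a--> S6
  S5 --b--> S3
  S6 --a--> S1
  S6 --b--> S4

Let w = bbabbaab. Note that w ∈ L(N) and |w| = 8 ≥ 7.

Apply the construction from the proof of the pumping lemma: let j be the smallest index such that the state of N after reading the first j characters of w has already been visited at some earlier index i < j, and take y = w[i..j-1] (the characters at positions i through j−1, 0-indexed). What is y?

State sequence: S0 -b-> S3 -b-> S1 -a-> S6 -b-> S4 -b-> S5 -a-> S6 -a-> S1 -b-> S4
First repeat at step 6: S6 was already visited.

So i = 3, j = 6, giving x = w[0:3] = bba, y = w[3:6] = bba, z = w[6:8] = ab.
Check: |xy| = 6 ≤ 7 and |y| = 3 ≥ 1. Reading y takes N from S6 back to S6, so every xyⁱz is accepted.
Pumping length from the standard proof: p = 7 (the number of states). The repeated state found above gives |xy| = j ≤ 7 and |y| = j − i ≥ 1.

bba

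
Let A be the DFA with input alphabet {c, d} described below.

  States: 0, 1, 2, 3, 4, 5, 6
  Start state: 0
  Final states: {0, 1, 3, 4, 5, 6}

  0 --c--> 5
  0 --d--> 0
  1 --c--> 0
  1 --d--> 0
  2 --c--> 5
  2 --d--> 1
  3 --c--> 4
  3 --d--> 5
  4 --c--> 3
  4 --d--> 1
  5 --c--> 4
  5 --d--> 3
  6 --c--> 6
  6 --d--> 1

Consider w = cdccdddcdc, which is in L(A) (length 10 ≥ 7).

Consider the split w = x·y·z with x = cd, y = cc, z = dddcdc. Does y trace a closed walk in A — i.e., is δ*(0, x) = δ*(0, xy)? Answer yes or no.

yes

State sequence: 0 -c-> 5 -d-> 3 -c-> 4 -c-> 3

After x (step 2): 3. After xy (step 4): 3.
They match, so y = cc drives A around a cycle from 3 back to itself; pumping y any number of times keeps A in 3 before reading z, and xyⁱz ∈ L(A) for every i ≥ 0.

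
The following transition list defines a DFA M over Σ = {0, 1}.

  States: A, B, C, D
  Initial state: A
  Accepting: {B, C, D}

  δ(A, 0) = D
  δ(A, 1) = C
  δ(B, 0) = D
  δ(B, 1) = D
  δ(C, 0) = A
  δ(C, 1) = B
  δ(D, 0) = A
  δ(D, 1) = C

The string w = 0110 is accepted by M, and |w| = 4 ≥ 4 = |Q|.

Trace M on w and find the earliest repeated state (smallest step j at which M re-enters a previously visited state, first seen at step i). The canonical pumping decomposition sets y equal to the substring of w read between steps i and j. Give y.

110

State sequence: A -0-> D -1-> C -1-> B -0-> D
First repeat at step 4: D was already visited.

So i = 1, j = 4, giving x = w[0:1] = 0, y = w[1:4] = 110, z = w[4:4] = ε.
Check: |xy| = 4 ≤ 4 and |y| = 3 ≥ 1. Reading y takes M from D back to D, so every xyⁱz is accepted.
Pumping length from the standard proof: p = 4 (the number of states). The repeated state found above gives |xy| = j ≤ 4 and |y| = j − i ≥ 1.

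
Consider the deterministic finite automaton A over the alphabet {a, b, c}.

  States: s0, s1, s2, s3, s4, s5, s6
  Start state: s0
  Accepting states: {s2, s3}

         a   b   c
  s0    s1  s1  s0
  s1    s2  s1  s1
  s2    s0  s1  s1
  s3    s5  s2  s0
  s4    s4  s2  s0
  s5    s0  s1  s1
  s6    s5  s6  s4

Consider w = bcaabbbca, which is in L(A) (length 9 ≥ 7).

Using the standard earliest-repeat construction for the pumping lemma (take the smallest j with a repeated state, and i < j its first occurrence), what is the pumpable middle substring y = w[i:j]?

Run of A on w = b c a a b b b c a:
  step 0: s0  (start)
  step 1: s1  (read b: s0→s1)
  step 2: s1  (read c: s1→s1)   ← first repeat (s1 seen earlier)
  step 3: s2  (read a: s1→s2)
  step 4: s0  (read a: s2→s0)
  step 5: s1  (read b: s0→s1)
  step 6: s1  (read b: s1→s1)
  step 7: s1  (read b: s1→s1)
  step 8: s1  (read c: s1→s1)
  step 9: s2  (read a: s1→s2)

So i = 1, j = 2, giving x = w[0:1] = b, y = w[1:2] = c, z = w[2:9] = aabbbca.
Check: |xy| = 2 ≤ 7 and |y| = 1 ≥ 1. Reading y takes A from s1 back to s1, so every xyⁱz is accepted.

c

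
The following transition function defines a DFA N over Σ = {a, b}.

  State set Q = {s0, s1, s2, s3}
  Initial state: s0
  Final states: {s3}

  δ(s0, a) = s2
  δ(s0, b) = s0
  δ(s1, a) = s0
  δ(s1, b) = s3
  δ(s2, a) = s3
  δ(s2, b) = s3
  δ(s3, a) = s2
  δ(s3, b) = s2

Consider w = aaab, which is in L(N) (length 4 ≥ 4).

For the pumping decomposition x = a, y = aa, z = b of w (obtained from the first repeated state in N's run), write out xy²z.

xy^2z = a·aa·aa·b = aaaaab.
Reading y = aa takes N from s2 back to s2, so after x·y·y the machine is still in s2, and z then leads to the accepting state s3. Hence aaaaab ∈ L(N).

aaaaab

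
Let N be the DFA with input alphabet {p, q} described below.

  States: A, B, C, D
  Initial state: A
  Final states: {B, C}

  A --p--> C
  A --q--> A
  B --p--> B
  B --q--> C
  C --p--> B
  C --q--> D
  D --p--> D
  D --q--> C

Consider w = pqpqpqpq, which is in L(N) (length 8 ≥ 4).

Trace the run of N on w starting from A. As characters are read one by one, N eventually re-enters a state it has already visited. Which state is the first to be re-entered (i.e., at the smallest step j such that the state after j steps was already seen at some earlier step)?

D

Run of N on w = p q p q p q p q:
  step 0: A  (start)
  step 1: C  (read p: A→C)
  step 2: D  (read q: C→D)
  step 3: D  (read p: D→D)   ← first repeat (D seen earlier)
  step 4: C  (read q: D→C)
  step 5: B  (read p: C→B)
  step 6: C  (read q: B→C)
  step 7: B  (read p: C→B)
  step 8: C  (read q: B→C)

The earliest repeat is at step j = 3: N is in D, which it already visited at step i = 2.
The DFA has 4 states, so the proof of the pumping lemma guarantees a repeated state among the first 4+1 visited; the segment between the two visits is the pumpable y.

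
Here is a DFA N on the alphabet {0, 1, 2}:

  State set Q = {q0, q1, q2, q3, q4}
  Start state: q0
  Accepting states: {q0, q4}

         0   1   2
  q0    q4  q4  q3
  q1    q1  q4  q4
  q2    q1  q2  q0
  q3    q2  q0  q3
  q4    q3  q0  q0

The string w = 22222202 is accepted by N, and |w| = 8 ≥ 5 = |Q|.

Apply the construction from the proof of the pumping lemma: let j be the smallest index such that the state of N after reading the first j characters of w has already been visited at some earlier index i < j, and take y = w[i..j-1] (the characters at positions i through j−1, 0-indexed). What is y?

2

Run of N on w = 2 2 2 2 2 2 0 2:
  step 0: q0  (start)
  step 1: q3  (read 2: q0→q3)
  step 2: q3  (read 2: q3→q3)   ← first repeat (q3 seen earlier)
  step 3: q3  (read 2: q3→q3)
  step 4: q3  (read 2: q3→q3)
  step 5: q3  (read 2: q3→q3)
  step 6: q3  (read 2: q3→q3)
  step 7: q2  (read 0: q3→q2)
  step 8: q0  (read 2: q2→q0)

So i = 1, j = 2, giving x = w[0:1] = 2, y = w[1:2] = 2, z = w[2:8] = 222202.
Check: |xy| = 2 ≤ 5 and |y| = 1 ≥ 1. Reading y takes N from q3 back to q3, so every xyⁱz is accepted.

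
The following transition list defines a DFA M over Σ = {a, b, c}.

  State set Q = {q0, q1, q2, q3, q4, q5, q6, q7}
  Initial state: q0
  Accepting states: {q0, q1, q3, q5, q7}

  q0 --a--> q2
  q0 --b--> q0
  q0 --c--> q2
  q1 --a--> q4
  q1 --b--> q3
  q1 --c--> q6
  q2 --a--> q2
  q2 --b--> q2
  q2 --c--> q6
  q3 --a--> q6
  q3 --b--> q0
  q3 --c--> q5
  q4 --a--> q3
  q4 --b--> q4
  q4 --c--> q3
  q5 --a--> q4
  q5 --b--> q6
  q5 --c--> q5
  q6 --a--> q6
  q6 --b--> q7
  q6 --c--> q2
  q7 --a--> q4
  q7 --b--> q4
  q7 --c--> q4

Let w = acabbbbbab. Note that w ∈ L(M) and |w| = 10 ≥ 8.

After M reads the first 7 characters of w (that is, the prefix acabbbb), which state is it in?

q4

Run of M on the first 7 characters of w = a c a b b b b:
  step 0: q0  (start)
  step 1: q2  (read a: q0→q2)
  step 2: q6  (read c: q2→q6)
  step 3: q6  (read a: q6→q6)
  step 4: q7  (read b: q6→q7)
  step 5: q4  (read b: q7→q4)
  step 6: q4  (read b: q4→q4)
  step 7: q4  (read b: q4→q4)

After reading 7 characters, M is in state q4.
(This kind of state-tracing is the core of the pumping-lemma construction: with 8 states, pigeonhole forces a repeat within the first 8 steps.)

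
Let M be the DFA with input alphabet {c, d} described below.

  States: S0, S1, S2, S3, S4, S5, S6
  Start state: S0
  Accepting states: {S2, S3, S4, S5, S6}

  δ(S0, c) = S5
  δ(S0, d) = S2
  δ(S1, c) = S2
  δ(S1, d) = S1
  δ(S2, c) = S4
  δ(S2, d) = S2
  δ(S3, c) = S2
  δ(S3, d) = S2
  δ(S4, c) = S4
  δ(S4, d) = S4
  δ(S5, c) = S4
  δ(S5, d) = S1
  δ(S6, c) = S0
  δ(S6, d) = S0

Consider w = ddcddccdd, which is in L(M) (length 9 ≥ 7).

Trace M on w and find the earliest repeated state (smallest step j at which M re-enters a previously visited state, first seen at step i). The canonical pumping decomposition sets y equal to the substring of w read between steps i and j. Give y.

d

Run of M on w = d d c d d c c d d:
  step 0: S0  (start)
  step 1: S2  (read d: S0→S2)
  step 2: S2  (read d: S2→S2)   ← first repeat (S2 seen earlier)
  step 3: S4  (read c: S2→S4)
  step 4: S4  (read d: S4→S4)
  step 5: S4  (read d: S4→S4)
  step 6: S4  (read c: S4→S4)
  step 7: S4  (read c: S4→S4)
  step 8: S4  (read d: S4→S4)
  step 9: S4  (read d: S4→S4)

So i = 1, j = 2, giving x = w[0:1] = d, y = w[1:2] = d, z = w[2:9] = cddccdd.
Check: |xy| = 2 ≤ 7 and |y| = 1 ≥ 1. Reading y takes M from S2 back to S2, so every xyⁱz is accepted.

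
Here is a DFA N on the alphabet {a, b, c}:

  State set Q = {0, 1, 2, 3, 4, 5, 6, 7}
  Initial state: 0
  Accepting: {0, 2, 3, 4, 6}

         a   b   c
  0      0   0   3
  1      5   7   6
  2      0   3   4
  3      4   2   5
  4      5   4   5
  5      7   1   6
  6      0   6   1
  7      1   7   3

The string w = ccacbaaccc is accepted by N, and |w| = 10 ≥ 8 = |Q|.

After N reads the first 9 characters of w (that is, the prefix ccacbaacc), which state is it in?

5

State sequence: 0 -c-> 3 -c-> 5 -a-> 7 -c-> 3 -b-> 2 -a-> 0 -a-> 0 -c-> 3 -c-> 5

After reading 9 characters, N is in state 5.
(This kind of state-tracing is the core of the pumping-lemma construction: with 8 states, pigeonhole forces a repeat within the first 8 steps.)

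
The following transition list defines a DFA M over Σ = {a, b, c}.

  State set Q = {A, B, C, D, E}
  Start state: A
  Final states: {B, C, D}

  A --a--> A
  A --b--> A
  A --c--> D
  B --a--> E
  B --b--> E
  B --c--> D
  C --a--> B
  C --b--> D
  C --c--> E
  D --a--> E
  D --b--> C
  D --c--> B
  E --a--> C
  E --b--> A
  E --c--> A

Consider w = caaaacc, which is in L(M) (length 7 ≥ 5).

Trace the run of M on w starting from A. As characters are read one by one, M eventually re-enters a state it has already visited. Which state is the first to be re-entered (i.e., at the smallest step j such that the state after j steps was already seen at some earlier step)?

Run of M on w = c a a a a c c:
  step 0: A  (start)
  step 1: D  (read c: A→D)
  step 2: E  (read a: D→E)
  step 3: C  (read a: E→C)
  step 4: B  (read a: C→B)
  step 5: E  (read a: B→E)   ← first repeat (E seen earlier)
  step 6: A  (read c: E→A)
  step 7: D  (read c: A→D)

The earliest repeat is at step j = 5: M is in E, which it already visited at step i = 2.

E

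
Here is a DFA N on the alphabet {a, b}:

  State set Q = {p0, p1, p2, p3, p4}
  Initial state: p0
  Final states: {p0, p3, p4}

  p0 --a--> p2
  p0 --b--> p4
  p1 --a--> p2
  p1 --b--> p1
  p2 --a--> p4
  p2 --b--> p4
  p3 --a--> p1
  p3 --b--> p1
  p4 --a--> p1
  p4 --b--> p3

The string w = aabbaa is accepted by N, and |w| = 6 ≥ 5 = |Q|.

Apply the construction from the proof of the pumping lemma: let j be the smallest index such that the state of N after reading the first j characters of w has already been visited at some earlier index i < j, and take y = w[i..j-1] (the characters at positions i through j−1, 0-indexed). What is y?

State sequence: p0 -a-> p2 -a-> p4 -b-> p3 -b-> p1 -a-> p2 -a-> p4
First repeat at step 5: p2 was already visited.

So i = 1, j = 5, giving x = w[0:1] = a, y = w[1:5] = abba, z = w[5:6] = a.
Check: |xy| = 5 ≤ 5 and |y| = 4 ≥ 1. Reading y takes N from p2 back to p2, so every xyⁱz is accepted.
With |Q| = 5, pigeonhole forces a state repeat no later than step 5; the substring read between the first and second visits to that state can be pumped.

abba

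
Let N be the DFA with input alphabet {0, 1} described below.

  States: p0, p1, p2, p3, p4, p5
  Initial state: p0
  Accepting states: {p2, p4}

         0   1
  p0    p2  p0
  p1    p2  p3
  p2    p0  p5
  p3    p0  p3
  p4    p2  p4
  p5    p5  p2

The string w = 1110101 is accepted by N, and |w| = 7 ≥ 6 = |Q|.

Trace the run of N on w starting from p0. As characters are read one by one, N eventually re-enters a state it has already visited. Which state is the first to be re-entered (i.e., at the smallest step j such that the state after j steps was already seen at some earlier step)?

State sequence: p0 -1-> p0 -1-> p0 -1-> p0 -0-> p2 -1-> p5 -0-> p5 -1-> p2
First repeat at step 1: p0 was already visited.

The earliest repeat is at step j = 1: N is in p0, which it already visited at step i = 0.
The DFA has 6 states, so the proof of the pumping lemma guarantees a repeated state among the first 6+1 visited; the segment between the two visits is the pumpable y.

p0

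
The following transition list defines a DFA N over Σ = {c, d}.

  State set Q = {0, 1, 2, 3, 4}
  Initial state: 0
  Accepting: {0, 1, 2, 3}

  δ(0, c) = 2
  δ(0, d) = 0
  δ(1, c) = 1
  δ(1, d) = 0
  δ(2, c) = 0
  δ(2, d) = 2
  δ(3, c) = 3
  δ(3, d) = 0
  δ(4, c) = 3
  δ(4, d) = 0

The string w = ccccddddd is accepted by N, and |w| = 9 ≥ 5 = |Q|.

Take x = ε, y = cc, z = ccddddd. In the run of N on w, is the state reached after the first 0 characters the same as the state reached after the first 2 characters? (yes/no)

yes

Run of N on the first 2 characters of w = c c:
  step 0: 0  (start)
  step 1: 2  (read c: 0→2)
  step 2: 0  (read c: 2→0)

After x (step 0): 0. After xy (step 2): 0.
They match, so y = cc drives N around a cycle from 0 back to itself; pumping y any number of times keeps N in 0 before reading z, and xyⁱz ∈ L(N) for every i ≥ 0.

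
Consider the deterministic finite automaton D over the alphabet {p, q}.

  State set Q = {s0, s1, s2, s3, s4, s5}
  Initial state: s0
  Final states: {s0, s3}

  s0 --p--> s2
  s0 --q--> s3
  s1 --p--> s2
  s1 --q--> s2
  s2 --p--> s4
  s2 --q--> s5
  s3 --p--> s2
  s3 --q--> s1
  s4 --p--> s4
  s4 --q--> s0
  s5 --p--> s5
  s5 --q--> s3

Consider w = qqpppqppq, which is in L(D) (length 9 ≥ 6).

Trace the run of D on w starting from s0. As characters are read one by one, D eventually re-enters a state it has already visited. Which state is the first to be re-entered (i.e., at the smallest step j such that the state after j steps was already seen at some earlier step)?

s4

State sequence: s0 -q-> s3 -q-> s1 -p-> s2 -p-> s4 -p-> s4 -q-> s0 -p-> s2 -p-> s4 -q-> s0
First repeat at step 5: s4 was already visited.

The earliest repeat is at step j = 5: D is in s4, which it already visited at step i = 4.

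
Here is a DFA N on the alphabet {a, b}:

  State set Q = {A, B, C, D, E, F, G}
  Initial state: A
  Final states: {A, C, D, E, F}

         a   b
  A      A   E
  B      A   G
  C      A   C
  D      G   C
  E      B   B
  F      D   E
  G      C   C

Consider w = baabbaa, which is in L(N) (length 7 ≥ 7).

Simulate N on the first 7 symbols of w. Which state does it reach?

State sequence: A -b-> E -a-> B -a-> A -b-> E -b-> B -a-> A -a-> A

After reading 7 characters, N is in state A.

A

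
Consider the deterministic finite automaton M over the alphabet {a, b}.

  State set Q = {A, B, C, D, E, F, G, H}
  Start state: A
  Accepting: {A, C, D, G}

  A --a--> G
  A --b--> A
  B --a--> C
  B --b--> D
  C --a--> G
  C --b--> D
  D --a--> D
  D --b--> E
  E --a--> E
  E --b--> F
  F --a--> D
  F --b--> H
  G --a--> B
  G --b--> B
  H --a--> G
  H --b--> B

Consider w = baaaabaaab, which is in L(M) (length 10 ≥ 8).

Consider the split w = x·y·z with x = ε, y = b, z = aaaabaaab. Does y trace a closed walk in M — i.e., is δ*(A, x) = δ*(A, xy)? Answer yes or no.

yes

State sequence: A -b-> A

After x (step 0): A. After xy (step 1): A.
They match, so y = b drives M around a cycle from A back to itself; pumping y any number of times keeps M in A before reading z, and xyⁱz ∈ L(M) for every i ≥ 0.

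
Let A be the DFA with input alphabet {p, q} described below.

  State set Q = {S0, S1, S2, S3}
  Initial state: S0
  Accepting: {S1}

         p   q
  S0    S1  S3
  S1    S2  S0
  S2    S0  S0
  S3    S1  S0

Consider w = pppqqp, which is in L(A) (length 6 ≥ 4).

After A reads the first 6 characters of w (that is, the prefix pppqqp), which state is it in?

S1

Run of A on the first 6 characters of w = p p p q q p:
  step 0: S0  (start)
  step 1: S1  (read p: S0→S1)
  step 2: S2  (read p: S1→S2)
  step 3: S0  (read p: S2→S0)
  step 4: S3  (read q: S0→S3)
  step 5: S0  (read q: S3→S0)
  step 6: S1  (read p: S0→S1)

After reading 6 characters, A is in state S1.
(This kind of state-tracing is the core of the pumping-lemma construction: with 4 states, pigeonhole forces a repeat within the first 4 steps.)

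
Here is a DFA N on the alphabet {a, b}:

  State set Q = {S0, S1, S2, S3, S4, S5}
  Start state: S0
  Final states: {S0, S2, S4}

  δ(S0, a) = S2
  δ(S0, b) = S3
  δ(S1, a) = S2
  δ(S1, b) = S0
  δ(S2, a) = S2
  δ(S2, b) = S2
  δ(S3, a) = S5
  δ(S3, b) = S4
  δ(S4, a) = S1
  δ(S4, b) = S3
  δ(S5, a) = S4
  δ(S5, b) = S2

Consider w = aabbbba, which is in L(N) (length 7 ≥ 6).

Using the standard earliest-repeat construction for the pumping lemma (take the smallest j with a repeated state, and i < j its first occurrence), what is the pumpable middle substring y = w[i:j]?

a

Run of N on w = a a b b b b a:
  step 0: S0  (start)
  step 1: S2  (read a: S0→S2)
  step 2: S2  (read a: S2→S2)   ← first repeat (S2 seen earlier)
  step 3: S2  (read b: S2→S2)
  step 4: S2  (read b: S2→S2)
  step 5: S2  (read b: S2→S2)
  step 6: S2  (read b: S2→S2)
  step 7: S2  (read a: S2→S2)

So i = 1, j = 2, giving x = w[0:1] = a, y = w[1:2] = a, z = w[2:7] = bbbba.
Check: |xy| = 2 ≤ 6 and |y| = 1 ≥ 1. Reading y takes N from S2 back to S2, so every xyⁱz is accepted.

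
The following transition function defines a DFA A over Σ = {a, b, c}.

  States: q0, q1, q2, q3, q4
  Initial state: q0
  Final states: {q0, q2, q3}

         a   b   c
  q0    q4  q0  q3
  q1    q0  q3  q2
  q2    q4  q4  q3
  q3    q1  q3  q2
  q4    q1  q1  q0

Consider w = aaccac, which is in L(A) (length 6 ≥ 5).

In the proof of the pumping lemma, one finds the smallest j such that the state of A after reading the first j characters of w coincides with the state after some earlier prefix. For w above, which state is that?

Run of A on w = a a c c a c:
  step 0: q0  (start)
  step 1: q4  (read a: q0→q4)
  step 2: q1  (read a: q4→q1)
  step 3: q2  (read c: q1→q2)
  step 4: q3  (read c: q2→q3)
  step 5: q1  (read a: q3→q1)   ← first repeat (q1 seen earlier)
  step 6: q2  (read c: q1→q2)

The earliest repeat is at step j = 5: A is in q1, which it already visited at step i = 2.
Pumping length from the standard proof: p = 5 (the number of states). The repeated state found above gives |xy| = j ≤ 5 and |y| = j − i ≥ 1.

q1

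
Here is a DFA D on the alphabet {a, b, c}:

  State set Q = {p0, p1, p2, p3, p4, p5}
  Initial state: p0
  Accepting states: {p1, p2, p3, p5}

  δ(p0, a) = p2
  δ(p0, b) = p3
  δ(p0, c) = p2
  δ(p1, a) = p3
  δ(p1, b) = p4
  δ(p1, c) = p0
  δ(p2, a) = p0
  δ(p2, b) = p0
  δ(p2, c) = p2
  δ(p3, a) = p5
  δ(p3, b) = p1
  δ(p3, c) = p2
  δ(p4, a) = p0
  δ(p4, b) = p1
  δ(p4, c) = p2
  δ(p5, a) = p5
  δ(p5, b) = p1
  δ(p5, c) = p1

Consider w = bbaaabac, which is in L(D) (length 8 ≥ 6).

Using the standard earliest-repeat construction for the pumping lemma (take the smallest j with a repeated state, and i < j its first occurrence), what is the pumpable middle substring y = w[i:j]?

ba

State sequence: p0 -b-> p3 -b-> p1 -a-> p3 -a-> p5 -a-> p5 -b-> p1 -a-> p3 -c-> p2
First repeat at step 3: p3 was already visited.

So i = 1, j = 3, giving x = w[0:1] = b, y = w[1:3] = ba, z = w[3:8] = aabac.
Check: |xy| = 3 ≤ 6 and |y| = 2 ≥ 1. Reading y takes D from p3 back to p3, so every xyⁱz is accepted.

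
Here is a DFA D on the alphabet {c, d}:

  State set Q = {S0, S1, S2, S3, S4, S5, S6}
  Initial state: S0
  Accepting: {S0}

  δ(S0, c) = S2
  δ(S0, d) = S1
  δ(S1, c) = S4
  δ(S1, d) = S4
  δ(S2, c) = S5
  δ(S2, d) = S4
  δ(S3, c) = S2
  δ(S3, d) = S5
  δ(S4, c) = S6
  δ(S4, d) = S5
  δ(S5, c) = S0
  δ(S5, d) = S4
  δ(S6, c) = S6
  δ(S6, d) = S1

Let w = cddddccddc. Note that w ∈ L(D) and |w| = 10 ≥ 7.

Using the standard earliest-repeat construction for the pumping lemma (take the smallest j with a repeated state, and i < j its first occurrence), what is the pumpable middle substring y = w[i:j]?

State sequence: S0 -c-> S2 -d-> S4 -d-> S5 -d-> S4 -d-> S5 -c-> S0 -c-> S2 -d-> S4 -d-> S5 -c-> S0
First repeat at step 4: S4 was already visited.

So i = 2, j = 4, giving x = w[0:2] = cd, y = w[2:4] = dd, z = w[4:10] = dccddc.
Check: |xy| = 4 ≤ 7 and |y| = 2 ≥ 1. Reading y takes D from S4 back to S4, so every xyⁱz is accepted.

dd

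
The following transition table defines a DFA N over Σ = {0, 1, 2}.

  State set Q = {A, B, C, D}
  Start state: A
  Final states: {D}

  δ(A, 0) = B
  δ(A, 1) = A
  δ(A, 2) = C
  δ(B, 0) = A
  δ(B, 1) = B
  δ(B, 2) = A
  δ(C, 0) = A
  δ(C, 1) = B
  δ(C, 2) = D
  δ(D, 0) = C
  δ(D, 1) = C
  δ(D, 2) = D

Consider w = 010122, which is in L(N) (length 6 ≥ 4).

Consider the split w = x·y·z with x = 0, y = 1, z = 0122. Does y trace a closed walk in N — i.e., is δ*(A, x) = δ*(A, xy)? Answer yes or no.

Run of N on the first 2 characters of w = 0 1:
  step 0: A  (start)
  step 1: B  (read 0: A→B)
  step 2: B  (read 1: B→B)

After x (step 1): B. After xy (step 2): B.
They match, so y = 1 drives N around a cycle from B back to itself; pumping y any number of times keeps N in B before reading z, and xyⁱz ∈ L(N) for every i ≥ 0.

yes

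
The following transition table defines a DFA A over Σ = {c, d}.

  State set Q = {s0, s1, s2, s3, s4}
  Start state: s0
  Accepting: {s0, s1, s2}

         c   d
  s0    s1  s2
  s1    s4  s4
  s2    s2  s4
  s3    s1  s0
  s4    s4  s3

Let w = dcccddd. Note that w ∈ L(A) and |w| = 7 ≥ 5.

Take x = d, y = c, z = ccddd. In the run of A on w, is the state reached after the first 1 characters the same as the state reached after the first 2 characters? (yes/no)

Run of A on the first 2 characters of w = d c:
  step 0: s0  (start)
  step 1: s2  (read d: s0→s2)
  step 2: s2  (read c: s2→s2)

After x (step 1): s2. After xy (step 2): s2.
They match, so y = c drives A around a cycle from s2 back to itself; pumping y any number of times keeps A in s2 before reading z, and xyⁱz ∈ L(A) for every i ≥ 0.

yes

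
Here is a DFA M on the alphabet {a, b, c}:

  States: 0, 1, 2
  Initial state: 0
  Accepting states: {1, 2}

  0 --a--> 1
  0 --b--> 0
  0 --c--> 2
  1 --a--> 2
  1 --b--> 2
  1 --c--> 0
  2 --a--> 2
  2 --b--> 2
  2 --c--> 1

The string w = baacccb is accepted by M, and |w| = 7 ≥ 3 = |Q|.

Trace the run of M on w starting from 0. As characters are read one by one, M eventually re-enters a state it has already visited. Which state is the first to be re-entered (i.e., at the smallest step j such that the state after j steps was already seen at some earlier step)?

0

State sequence: 0 -b-> 0 -a-> 1 -a-> 2 -c-> 1 -c-> 0 -c-> 2 -b-> 2
First repeat at step 1: 0 was already visited.

The earliest repeat is at step j = 1: M is in 0, which it already visited at step i = 0.
Since M has 3 states, any run of length ≥ 3 visits 3+1 states, so by pigeonhole some state repeats within the first 3 steps — that repeat gives the pumpable loop.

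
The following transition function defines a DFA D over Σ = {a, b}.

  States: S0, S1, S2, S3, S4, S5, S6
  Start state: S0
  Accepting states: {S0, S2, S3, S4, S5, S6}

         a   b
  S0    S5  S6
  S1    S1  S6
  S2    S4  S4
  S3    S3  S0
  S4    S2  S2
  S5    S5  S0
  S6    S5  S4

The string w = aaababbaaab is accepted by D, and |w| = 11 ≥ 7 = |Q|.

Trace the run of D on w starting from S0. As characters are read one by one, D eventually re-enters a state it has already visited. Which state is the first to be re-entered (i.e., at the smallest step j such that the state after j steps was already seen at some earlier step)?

Run of D on w = a a a b a b b a a a b:
  step 0: S0  (start)
  step 1: S5  (read a: S0→S5)
  step 2: S5  (read a: S5→S5)   ← first repeat (S5 seen earlier)
  step 3: S5  (read a: S5→S5)
  step 4: S0  (read b: S5→S0)
  step 5: S5  (read a: S0→S5)
  step 6: S0  (read b: S5→S0)
  step 7: S6  (read b: S0→S6)
  step 8: S5  (read a: S6→S5)
  step 9: S5  (read a: S5→S5)
  step 10: S5  (read a: S5→S5)
  step 11: S0  (read b: S5→S0)

The earliest repeat is at step j = 2: D is in S5, which it already visited at step i = 1.
Pumping length from the standard proof: p = 7 (the number of states). The repeated state found above gives |xy| = j ≤ 7 and |y| = j − i ≥ 1.

S5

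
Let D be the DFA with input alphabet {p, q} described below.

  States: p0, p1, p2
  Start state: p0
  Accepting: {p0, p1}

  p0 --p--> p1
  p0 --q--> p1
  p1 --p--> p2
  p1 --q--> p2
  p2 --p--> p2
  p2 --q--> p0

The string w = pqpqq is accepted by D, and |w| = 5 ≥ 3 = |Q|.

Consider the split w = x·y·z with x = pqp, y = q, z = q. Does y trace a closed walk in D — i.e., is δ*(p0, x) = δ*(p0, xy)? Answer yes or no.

State sequence: p0 -p-> p1 -q-> p2 -p-> p2 -q-> p0

After x (step 3): p2. After xy (step 4): p0.
They differ (p2 ≠ p0), so y is not a cycle from the state after x; this split is not the one the pumping-lemma construction produces, and pumping y need not keep the string in L(D).

no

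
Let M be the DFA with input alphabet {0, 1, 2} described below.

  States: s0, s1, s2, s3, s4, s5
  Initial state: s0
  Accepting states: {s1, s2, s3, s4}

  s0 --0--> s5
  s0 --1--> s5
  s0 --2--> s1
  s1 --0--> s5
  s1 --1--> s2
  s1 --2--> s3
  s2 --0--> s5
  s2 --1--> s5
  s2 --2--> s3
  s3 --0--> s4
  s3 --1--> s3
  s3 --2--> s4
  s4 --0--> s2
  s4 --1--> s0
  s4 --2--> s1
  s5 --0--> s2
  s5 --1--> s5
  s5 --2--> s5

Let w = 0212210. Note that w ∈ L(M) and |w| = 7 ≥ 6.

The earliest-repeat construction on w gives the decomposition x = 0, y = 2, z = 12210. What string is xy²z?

02212210

xy^2z = 0·2·2·12210 = 02212210.
Reading y = 2 takes M from s5 back to s5, so after x·y·y the machine is still in s5, and z then leads to the accepting state s2. Hence 02212210 ∈ L(M).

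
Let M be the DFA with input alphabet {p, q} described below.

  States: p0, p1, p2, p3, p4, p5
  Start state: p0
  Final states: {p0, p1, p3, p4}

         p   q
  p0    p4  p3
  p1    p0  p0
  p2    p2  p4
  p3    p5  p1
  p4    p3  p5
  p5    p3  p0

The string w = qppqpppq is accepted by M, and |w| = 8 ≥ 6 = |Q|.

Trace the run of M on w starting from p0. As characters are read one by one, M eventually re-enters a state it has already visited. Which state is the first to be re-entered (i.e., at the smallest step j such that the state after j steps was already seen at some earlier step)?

State sequence: p0 -q-> p3 -p-> p5 -p-> p3 -q-> p1 -p-> p0 -p-> p4 -p-> p3 -q-> p1
First repeat at step 3: p3 was already visited.

The earliest repeat is at step j = 3: M is in p3, which it already visited at step i = 1.
Pumping length from the standard proof: p = 6 (the number of states). The repeated state found above gives |xy| = j ≤ 6 and |y| = j − i ≥ 1.

p3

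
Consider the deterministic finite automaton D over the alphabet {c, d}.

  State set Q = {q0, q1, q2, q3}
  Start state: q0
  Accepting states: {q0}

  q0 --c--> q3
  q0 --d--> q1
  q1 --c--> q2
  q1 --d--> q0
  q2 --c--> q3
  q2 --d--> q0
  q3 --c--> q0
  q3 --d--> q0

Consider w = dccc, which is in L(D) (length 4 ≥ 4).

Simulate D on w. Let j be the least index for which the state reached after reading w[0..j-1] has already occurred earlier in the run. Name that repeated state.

q0

Run of D on w = d c c c:
  step 0: q0  (start)
  step 1: q1  (read d: q0→q1)
  step 2: q2  (read c: q1→q2)
  step 3: q3  (read c: q2→q3)
  step 4: q0  (read c: q3→q0)   ← first repeat (q0 seen earlier)

The earliest repeat is at step j = 4: D is in q0, which it already visited at step i = 0.
Pumping length from the standard proof: p = 4 (the number of states). The repeated state found above gives |xy| = j ≤ 4 and |y| = j − i ≥ 1.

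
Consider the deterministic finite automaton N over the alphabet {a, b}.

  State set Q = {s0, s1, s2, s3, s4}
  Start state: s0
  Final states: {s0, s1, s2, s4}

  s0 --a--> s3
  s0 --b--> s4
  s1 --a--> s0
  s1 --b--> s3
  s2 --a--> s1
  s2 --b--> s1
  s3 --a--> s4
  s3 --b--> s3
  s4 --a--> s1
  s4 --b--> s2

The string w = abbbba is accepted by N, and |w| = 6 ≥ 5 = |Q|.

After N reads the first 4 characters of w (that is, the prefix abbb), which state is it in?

s3

State sequence: s0 -a-> s3 -b-> s3 -b-> s3 -b-> s3

After reading 4 characters, N is in state s3.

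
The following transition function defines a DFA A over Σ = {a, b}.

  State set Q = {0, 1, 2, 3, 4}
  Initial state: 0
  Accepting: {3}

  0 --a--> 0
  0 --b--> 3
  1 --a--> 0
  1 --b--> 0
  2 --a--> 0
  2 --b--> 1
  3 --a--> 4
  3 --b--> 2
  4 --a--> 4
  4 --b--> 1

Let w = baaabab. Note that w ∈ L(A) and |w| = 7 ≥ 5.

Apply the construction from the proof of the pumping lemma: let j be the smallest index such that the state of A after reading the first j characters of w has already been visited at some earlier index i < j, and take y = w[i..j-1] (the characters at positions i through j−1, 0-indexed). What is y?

Run of A on w = b a a a b a b:
  step 0: 0  (start)
  step 1: 3  (read b: 0→3)
  step 2: 4  (read a: 3→4)
  step 3: 4  (read a: 4→4)   ← first repeat (4 seen earlier)
  step 4: 4  (read a: 4→4)
  step 5: 1  (read b: 4→1)
  step 6: 0  (read a: 1→0)
  step 7: 3  (read b: 0→3)

So i = 2, j = 3, giving x = w[0:2] = ba, y = w[2:3] = a, z = w[3:7] = abab.
Check: |xy| = 3 ≤ 5 and |y| = 1 ≥ 1. Reading y takes A from 4 back to 4, so every xyⁱz is accepted.
Since A has 5 states, any run of length ≥ 5 visits 5+1 states, so by pigeonhole some state repeats within the first 5 steps — that repeat gives the pumpable loop.

a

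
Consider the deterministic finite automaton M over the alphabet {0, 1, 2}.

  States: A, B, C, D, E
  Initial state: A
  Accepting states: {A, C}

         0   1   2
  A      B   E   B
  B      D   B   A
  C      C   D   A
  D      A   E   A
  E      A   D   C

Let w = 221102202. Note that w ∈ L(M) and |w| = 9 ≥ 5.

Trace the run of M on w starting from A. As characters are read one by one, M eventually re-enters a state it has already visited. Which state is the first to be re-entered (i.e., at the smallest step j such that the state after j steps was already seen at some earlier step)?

A

State sequence: A -2-> B -2-> A -1-> E -1-> D -0-> A -2-> B -2-> A -0-> B -2-> A
First repeat at step 2: A was already visited.

The earliest repeat is at step j = 2: M is in A, which it already visited at step i = 0.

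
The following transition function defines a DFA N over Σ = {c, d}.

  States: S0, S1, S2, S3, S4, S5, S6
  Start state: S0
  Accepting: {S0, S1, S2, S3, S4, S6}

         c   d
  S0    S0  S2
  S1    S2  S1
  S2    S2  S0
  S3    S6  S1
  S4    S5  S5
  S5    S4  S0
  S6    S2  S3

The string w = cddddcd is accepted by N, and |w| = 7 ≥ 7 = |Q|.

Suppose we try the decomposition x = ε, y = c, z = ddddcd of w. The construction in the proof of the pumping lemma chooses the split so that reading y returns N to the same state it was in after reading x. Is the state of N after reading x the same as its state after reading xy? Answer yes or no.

State sequence: S0 -c-> S0

After x (step 0): S0. After xy (step 1): S0.
They match, so y = c drives N around a cycle from S0 back to itself; pumping y any number of times keeps N in S0 before reading z, and xyⁱz ∈ L(N) for every i ≥ 0.

yes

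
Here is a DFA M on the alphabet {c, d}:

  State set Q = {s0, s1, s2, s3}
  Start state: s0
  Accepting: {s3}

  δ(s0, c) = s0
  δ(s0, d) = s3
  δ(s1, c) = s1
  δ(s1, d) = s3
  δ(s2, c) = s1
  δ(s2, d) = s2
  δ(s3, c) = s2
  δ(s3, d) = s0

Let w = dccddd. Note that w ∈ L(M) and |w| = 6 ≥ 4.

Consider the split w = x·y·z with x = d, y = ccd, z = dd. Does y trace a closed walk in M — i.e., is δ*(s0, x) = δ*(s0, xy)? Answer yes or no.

yes

Run of M on the first 4 characters of w = d c c d:
  step 0: s0  (start)
  step 1: s3  (read d: s0→s3)
  step 2: s2  (read c: s3→s2)
  step 3: s1  (read c: s2→s1)
  step 4: s3  (read d: s1→s3)

After x (step 1): s3. After xy (step 4): s3.
They match, so y = ccd drives M around a cycle from s3 back to itself; pumping y any number of times keeps M in s3 before reading z, and xyⁱz ∈ L(M) for every i ≥ 0.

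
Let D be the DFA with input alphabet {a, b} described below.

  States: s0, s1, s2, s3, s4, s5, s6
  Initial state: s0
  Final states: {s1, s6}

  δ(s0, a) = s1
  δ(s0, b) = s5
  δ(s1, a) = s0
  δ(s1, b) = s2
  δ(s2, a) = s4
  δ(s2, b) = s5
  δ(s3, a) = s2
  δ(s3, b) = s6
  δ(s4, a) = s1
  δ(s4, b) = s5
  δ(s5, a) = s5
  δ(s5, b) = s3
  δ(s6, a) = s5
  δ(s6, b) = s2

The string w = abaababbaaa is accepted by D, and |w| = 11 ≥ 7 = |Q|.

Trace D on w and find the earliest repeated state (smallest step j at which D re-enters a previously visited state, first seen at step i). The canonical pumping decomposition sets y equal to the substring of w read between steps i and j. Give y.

baa

State sequence: s0 -a-> s1 -b-> s2 -a-> s4 -a-> s1 -b-> s2 -a-> s4 -b-> s5 -b-> s3 -a-> s2 -a-> s4 -a-> s1
First repeat at step 4: s1 was already visited.

So i = 1, j = 4, giving x = w[0:1] = a, y = w[1:4] = baa, z = w[4:11] = babbaaa.
Check: |xy| = 4 ≤ 7 and |y| = 3 ≥ 1. Reading y takes D from s1 back to s1, so every xyⁱz is accepted.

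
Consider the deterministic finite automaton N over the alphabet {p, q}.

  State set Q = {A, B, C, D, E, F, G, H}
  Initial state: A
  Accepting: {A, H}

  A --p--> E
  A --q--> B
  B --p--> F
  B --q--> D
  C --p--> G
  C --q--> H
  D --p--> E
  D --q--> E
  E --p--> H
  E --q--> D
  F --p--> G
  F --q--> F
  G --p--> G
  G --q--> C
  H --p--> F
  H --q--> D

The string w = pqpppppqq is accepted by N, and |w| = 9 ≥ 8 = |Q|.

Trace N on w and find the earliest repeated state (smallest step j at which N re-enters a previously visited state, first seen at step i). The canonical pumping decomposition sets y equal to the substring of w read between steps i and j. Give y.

qp

State sequence: A -p-> E -q-> D -p-> E -p-> H -p-> F -p-> G -p-> G -q-> C -q-> H
First repeat at step 3: E was already visited.

So i = 1, j = 3, giving x = w[0:1] = p, y = w[1:3] = qp, z = w[3:9] = ppppqq.
Check: |xy| = 3 ≤ 8 and |y| = 2 ≥ 1. Reading y takes N from E back to E, so every xyⁱz is accepted.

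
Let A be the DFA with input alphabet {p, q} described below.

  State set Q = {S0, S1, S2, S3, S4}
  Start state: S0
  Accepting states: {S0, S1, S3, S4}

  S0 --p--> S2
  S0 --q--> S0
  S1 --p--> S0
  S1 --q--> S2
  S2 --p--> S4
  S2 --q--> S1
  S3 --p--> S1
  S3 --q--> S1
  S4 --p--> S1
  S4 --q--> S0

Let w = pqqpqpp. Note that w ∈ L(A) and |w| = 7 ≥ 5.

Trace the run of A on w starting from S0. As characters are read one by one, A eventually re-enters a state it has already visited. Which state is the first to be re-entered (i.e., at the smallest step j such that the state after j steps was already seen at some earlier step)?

State sequence: S0 -p-> S2 -q-> S1 -q-> S2 -p-> S4 -q-> S0 -p-> S2 -p-> S4
First repeat at step 3: S2 was already visited.

The earliest repeat is at step j = 3: A is in S2, which it already visited at step i = 1.
Since A has 5 states, any run of length ≥ 5 visits 5+1 states, so by pigeonhole some state repeats within the first 5 steps — that repeat gives the pumpable loop.

S2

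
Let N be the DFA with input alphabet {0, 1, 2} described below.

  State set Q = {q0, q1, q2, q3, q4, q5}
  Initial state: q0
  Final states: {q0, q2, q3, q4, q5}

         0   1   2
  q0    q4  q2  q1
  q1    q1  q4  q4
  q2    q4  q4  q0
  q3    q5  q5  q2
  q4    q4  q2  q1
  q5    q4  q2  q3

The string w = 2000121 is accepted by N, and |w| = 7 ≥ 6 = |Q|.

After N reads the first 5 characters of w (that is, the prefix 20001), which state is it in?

Run of N on the first 5 characters of w = 2 0 0 0 1:
  step 0: q0  (start)
  step 1: q1  (read 2: q0→q1)
  step 2: q1  (read 0: q1→q1)
  step 3: q1  (read 0: q1→q1)
  step 4: q1  (read 0: q1→q1)
  step 5: q4  (read 1: q1→q4)

After reading 5 characters, N is in state q4.

q4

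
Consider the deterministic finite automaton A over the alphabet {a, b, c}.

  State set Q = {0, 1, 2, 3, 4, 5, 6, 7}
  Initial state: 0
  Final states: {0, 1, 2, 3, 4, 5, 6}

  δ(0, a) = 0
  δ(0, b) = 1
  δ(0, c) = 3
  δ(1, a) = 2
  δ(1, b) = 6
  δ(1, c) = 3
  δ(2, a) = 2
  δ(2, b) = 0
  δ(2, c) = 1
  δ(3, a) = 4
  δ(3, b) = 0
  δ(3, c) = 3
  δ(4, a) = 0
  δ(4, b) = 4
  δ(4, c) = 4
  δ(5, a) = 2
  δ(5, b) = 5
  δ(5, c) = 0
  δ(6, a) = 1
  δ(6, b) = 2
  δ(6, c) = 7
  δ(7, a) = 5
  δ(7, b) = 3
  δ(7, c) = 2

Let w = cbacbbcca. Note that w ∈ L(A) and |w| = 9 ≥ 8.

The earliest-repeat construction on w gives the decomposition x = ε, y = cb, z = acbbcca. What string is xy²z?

cbcbacbbcca

xy^2z = ε·cb·cb·acbbcca = cbcbacbbcca.
Reading y = cb takes A from 0 back to 0, so after x·y·y the machine is still in 0, and z then leads to the accepting state 4. Hence cbcbacbbcca ∈ L(A).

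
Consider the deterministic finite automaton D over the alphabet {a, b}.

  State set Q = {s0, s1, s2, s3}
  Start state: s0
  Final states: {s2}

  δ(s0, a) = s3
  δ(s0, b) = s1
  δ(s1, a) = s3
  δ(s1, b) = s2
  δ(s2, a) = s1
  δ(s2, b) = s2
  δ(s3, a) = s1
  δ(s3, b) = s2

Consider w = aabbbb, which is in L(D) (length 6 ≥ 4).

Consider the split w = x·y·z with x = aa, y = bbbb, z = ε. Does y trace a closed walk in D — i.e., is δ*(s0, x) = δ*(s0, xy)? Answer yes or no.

Run of D on the first 6 characters of w = a a b b b b:
  step 0: s0  (start)
  step 1: s3  (read a: s0→s3)
  step 2: s1  (read a: s3→s1)
  step 3: s2  (read b: s1→s2)
  step 4: s2  (read b: s2→s2)
  step 5: s2  (read b: s2→s2)
  step 6: s2  (read b: s2→s2)

After x (step 2): s1. After xy (step 6): s2.
They differ (s1 ≠ s2), so y is not a cycle from the state after x; this split is not the one the pumping-lemma construction produces, and pumping y need not keep the string in L(D).

no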